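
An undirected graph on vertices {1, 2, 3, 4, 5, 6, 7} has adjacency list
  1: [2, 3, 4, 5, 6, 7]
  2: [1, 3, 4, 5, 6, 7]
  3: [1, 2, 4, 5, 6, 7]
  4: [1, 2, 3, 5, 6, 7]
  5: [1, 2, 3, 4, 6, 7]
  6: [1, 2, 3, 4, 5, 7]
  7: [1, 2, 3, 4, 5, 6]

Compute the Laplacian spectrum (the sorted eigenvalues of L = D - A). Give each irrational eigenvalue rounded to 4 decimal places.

With the vertex order [1, 2, 3, 4, 5, 6, 7], the degrees are [6, 6, 6, 6, 6, 6, 6], giving D = diag(6, 6, 6, 6, 6, 6, 6) and L = D - A. L is symmetric positive semidefinite, so every eigenvalue is real and nonnegative. There is one zero in the spectrum, matching the 1 component. The eigenvalues sum to 42, which equals trace(L) = 2|E|.

[0, 7, 7, 7, 7, 7, 7]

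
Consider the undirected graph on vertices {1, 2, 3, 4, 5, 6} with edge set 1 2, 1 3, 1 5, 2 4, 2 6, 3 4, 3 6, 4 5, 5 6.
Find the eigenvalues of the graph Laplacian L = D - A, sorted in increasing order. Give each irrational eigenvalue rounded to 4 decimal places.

[0, 3, 3, 3, 3, 6]

Reading degrees in the order [1, 2, 3, 4, 5, 6] gives [3, 3, 3, 3, 3, 3]; set D = diag(3, 3, 3, 3, 3, 3) and form L = D - A. L is symmetric positive semidefinite, so every eigenvalue is real and nonnegative. The largest eigenvalue, 6, is at most the vertex count 6.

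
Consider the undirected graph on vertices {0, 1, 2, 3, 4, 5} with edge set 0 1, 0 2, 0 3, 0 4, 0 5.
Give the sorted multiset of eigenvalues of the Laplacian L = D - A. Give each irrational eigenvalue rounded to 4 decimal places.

Each diagonal entry of L is the vertex degree and each off-diagonal entry is -1 where an edge is present, 0 otherwise; in the order [0, 1, 2, 3, 4, 5] the diagonal is [5, 1, 1, 1, 1, 1]. Diagonalising L (or applying a numerical eigensolver to the 6x6 matrix) gives the spectrum above. The eigenvalues sum to 10, which equals trace(L) = 2|E|. There is one zero in the spectrum, matching the 1 component.

[0, 1, 1, 1, 1, 6]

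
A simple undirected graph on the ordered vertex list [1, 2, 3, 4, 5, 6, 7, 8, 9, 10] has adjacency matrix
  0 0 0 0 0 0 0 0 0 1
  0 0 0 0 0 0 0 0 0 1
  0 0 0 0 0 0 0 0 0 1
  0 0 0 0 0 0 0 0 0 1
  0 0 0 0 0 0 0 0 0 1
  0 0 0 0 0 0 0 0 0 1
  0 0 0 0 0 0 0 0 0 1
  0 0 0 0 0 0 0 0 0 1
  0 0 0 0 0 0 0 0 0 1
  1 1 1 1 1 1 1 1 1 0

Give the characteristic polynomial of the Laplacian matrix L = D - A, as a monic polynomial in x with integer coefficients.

Each diagonal entry of L is the vertex degree and each off-diagonal entry is -1 where an edge is present, 0 otherwise; in the order [1, 2, 3, 4, 5, 6, 7, 8, 9, 10] the diagonal is [1, 1, 1, 1, 1, 1, 1, 1, 1, 9]. Computing det(xI - L) by cofactor expansion (or equivalently via sum-over-permutations) gives x^10 - 18x^9 + 108x^8 - 336x^7 + 630x^6 - 756x^5 + 588x^4 - 288x^3 + 81x^2 - 10x. The coefficient of x^9 equals -trace(L) = -18, matching the sum of degrees. By the matrix-tree theorem the graph has (1/10) * product of the nonzero eigenvalues = 1 spanning tree.

x^10 - 18x^9 + 108x^8 - 336x^7 + 630x^6 - 756x^5 + 588x^4 - 288x^3 + 81x^2 - 10x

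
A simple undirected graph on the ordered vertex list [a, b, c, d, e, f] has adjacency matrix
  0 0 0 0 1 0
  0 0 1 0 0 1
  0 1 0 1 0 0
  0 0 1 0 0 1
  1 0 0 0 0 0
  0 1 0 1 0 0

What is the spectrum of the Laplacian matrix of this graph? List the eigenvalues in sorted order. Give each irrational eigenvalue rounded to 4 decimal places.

[0, 0, 2, 2, 2, 4]

Each diagonal entry of L is the vertex degree and each off-diagonal entry is -1 where an edge is present, 0 otherwise; in the order [a, b, c, d, e, f] the diagonal is [1, 2, 2, 2, 1, 2]. Since every row of L sums to 0, the all-ones vector is in the kernel and 0 is an eigenvalue. The 2 zero eigenvalues correspond to the 2 connected components. The eigenvalues sum to 10, which equals trace(L) = 2|E|. The largest eigenvalue, 4, is at most the vertex count 6.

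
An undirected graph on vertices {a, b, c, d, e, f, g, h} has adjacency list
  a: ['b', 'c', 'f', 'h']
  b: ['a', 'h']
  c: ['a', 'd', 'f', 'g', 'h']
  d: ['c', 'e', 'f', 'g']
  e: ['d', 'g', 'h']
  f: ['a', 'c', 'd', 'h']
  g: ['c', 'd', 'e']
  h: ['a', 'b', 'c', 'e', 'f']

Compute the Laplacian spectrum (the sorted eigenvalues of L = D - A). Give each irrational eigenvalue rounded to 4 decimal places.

[0, 1.3261, 2.6772, 3.6170, 4.4227, 5.4406, 5.7578, 6.7586]

With the vertex order [a, b, c, d, e, f, g, h], the degrees are [4, 2, 5, 4, 3, 4, 3, 5], giving D = diag(4, 2, 5, 4, 3, 4, 3, 5) and L = D - A. Since every row of L sums to 0, the all-ones vector is in the kernel and 0 is an eigenvalue. The eigenvalues sum to 30, which equals trace(L) = 2|E|. There is one zero in the spectrum, matching the 1 component.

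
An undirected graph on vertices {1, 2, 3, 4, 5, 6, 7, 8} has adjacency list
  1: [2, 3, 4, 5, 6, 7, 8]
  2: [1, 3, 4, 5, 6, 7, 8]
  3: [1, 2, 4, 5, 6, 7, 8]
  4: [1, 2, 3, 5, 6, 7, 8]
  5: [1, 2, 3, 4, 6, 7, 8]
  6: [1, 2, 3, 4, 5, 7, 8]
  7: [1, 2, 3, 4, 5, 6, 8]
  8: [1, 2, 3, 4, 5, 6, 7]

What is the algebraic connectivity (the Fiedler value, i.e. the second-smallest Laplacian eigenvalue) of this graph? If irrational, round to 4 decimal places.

Reading degrees in the order [1, 2, 3, 4, 5, 6, 7, 8] gives [7, 7, 7, 7, 7, 7, 7, 7]; set D = diag(7, 7, 7, 7, 7, 7, 7, 7) and form L = D - A. The sorted Laplacian eigenvalues are [0, 8, 8, 8, 8, 8, 8, 8]; the algebraic connectivity is the second entry, 8. There is one zero in the spectrum, matching the 1 component.

8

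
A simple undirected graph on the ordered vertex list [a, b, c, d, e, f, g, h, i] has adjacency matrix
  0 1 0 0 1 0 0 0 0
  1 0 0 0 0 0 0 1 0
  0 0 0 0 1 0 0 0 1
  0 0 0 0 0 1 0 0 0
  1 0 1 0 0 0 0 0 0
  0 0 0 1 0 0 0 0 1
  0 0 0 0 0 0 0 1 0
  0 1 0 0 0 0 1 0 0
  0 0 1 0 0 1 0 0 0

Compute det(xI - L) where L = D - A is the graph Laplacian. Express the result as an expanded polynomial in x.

Each diagonal entry of L is the vertex degree and each off-diagonal entry is -1 where an edge is present, 0 otherwise; in the order [a, b, c, d, e, f, g, h, i] the diagonal is [2, 2, 2, 1, 2, 2, 1, 2, 2]. Computing det(xI - L) by cofactor expansion (or equivalently via sum-over-permutations) gives x^9 - 16x^8 + 105x^7 - 364x^6 + 715x^5 - 792x^4 + 462x^3 - 120x^2 + 9x. The constant term is 0 because L is singular (the all-ones vector lies in its kernel).

x^9 - 16x^8 + 105x^7 - 364x^6 + 715x^5 - 792x^4 + 462x^3 - 120x^2 + 9x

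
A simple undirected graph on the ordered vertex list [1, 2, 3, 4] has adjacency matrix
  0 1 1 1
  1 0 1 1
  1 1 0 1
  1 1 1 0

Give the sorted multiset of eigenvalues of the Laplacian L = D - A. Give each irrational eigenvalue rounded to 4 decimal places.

[0, 4, 4, 4]

Reading degrees in the order [1, 2, 3, 4] gives [3, 3, 3, 3]; set D = diag(3, 3, 3, 3) and form L = D - A. L is symmetric positive semidefinite, so every eigenvalue is real and nonnegative. The single zero eigenvalue shows the graph is connected. The eigenvalues sum to 12, which equals trace(L) = 2|E|. By the matrix-tree theorem the graph has (1/4) * product of the nonzero eigenvalues = 16 spanning trees.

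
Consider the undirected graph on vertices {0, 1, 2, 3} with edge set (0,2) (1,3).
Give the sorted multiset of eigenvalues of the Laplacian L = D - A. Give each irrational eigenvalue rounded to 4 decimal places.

Each diagonal entry of L is the vertex degree and each off-diagonal entry is -1 where an edge is present, 0 otherwise; in the order [0, 1, 2, 3] the diagonal is [1, 1, 1, 1]. L is symmetric positive semidefinite, so every eigenvalue is real and nonnegative. The 2 zero eigenvalues correspond to the 2 connected components. The eigenvalues sum to 4, which equals trace(L) = 2|E|.

[0, 0, 2, 2]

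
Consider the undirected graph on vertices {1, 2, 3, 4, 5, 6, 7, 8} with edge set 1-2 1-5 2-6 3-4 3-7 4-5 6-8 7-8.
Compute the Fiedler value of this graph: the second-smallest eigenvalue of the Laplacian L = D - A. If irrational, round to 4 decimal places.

0.5858

With the vertex order [1, 2, 3, 4, 5, 6, 7, 8], the degrees are [2, 2, 2, 2, 2, 2, 2, 2], giving D = diag(2, 2, 2, 2, 2, 2, 2, 2) and L = D - A. Computing the eigenvalues of L and sorting gives [0, 0.5858, 0.5858, 2, 2, 3.4142, 3.4142, 4]. The Fiedler value lambda_2 = 0.5858 is strictly positive, so the graph is connected. The largest eigenvalue, 4, is at most the vertex count 8. There is one zero in the spectrum, matching the 1 component.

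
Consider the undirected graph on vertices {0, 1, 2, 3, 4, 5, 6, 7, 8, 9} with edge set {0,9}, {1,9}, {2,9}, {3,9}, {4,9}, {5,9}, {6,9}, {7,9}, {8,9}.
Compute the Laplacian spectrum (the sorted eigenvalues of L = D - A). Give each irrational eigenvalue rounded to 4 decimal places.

[0, 1, 1, 1, 1, 1, 1, 1, 1, 10]

With the vertex order [0, 1, 2, 3, 4, 5, 6, 7, 8, 9], the degrees are [1, 1, 1, 1, 1, 1, 1, 1, 1, 9], giving D = diag(1, 1, 1, 1, 1, 1, 1, 1, 1, 9) and L = D - A. Since every row of L sums to 0, the all-ones vector is in the kernel and 0 is an eigenvalue. The single zero eigenvalue shows the graph is connected. The eigenvalues sum to 18, which equals trace(L) = 2|E|.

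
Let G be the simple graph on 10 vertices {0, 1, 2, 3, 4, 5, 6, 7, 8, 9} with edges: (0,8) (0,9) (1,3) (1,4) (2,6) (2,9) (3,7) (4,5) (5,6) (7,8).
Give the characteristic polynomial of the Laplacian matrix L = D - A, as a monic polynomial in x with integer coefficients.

x^10 - 20x^9 + 170x^8 - 800x^7 + 2275x^6 - 4004x^5 + 4290x^4 - 2640x^3 + 825x^2 - 100x

Each diagonal entry of L is the vertex degree and each off-diagonal entry is -1 where an edge is present, 0 otherwise; in the order [0, 1, 2, 3, 4, 5, 6, 7, 8, 9] the diagonal is [2, 2, 2, 2, 2, 2, 2, 2, 2, 2]. L has integer entries, so p(x) = det(xI - L) has integer coefficients. Expanding the determinant yields x^10 - 20x^9 + 170x^8 - 800x^7 + 2275x^6 - 4004x^5 + 4290x^4 - 2640x^3 + 825x^2 - 100x. The coefficient of x^9 equals -trace(L) = -20, matching the sum of degrees. The eigenvalues sum to 20, which equals trace(L) = 2|E|.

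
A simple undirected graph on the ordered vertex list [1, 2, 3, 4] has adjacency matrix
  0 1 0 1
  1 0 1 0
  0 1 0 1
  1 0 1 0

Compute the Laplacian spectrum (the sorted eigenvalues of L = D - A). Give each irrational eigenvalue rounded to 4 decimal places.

Reading degrees in the order [1, 2, 3, 4] gives [2, 2, 2, 2]; set D = diag(2, 2, 2, 2) and form L = D - A. The multiplicity of 0 as a Laplacian eigenvalue equals the number of connected components. The single zero eigenvalue shows the graph is connected. The eigenvalues sum to 8, which equals trace(L) = 2|E|.

[0, 2, 2, 4]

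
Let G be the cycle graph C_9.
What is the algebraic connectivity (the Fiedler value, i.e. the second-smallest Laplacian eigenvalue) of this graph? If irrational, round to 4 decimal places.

The graph has 9 vertices and degree multiset [2, 2, 2, 2, 2, 2, 2, 2, 2]; D is the diagonal matrix of degrees and L = D - A. The sorted Laplacian eigenvalues are [0, 0.4679, 0.4679, 1.6527, 1.6527, 3, 3, 3.8794, 3.8794]; the algebraic connectivity is the second entry, 0.4679. The largest eigenvalue, 3.8794, is at most the vertex count 9.

0.4679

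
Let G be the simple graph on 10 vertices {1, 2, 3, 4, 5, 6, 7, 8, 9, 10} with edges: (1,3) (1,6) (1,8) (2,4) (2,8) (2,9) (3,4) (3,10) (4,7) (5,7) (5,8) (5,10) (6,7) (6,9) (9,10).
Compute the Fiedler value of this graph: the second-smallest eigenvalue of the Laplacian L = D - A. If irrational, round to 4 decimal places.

Each diagonal entry of L is the vertex degree and each off-diagonal entry is -1 where an edge is present, 0 otherwise; in the order [1, 2, 3, 4, 5, 6, 7, 8, 9, 10] the diagonal is [3, 3, 3, 3, 3, 3, 3, 3, 3, 3]. Computing the eigenvalues of L and sorting gives [0, 2, 2, 2, 2, 2, 5, 5, 5, 5]. The Fiedler value lambda_2 = 2 is strictly positive, so the graph is connected. The eigenvalues sum to 30, which equals trace(L) = 2|E|.

2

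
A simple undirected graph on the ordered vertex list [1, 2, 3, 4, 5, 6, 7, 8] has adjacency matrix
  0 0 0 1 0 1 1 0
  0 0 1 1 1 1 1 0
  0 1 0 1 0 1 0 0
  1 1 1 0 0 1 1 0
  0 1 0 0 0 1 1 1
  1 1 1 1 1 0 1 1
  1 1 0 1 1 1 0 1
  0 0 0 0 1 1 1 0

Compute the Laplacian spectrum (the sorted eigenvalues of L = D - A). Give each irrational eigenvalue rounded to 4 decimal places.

[0, 2.2595, 2.7452, 4.1387, 5.3139, 6.3909, 7.1518, 8]

Each diagonal entry of L is the vertex degree and each off-diagonal entry is -1 where an edge is present, 0 otherwise; in the order [1, 2, 3, 4, 5, 6, 7, 8] the diagonal is [3, 5, 3, 5, 4, 7, 6, 3]. L is symmetric positive semidefinite, so every eigenvalue is real and nonnegative.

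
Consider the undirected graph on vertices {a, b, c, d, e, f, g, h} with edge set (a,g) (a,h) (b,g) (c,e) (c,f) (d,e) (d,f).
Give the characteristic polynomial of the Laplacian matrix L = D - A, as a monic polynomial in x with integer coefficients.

x^8 - 14x^7 + 78x^6 - 220x^5 + 328x^4 - 240x^3 + 64x^2

Each diagonal entry of L is the vertex degree and each off-diagonal entry is -1 where an edge is present, 0 otherwise; in the order [a, b, c, d, e, f, g, h] the diagonal is [2, 1, 2, 2, 2, 2, 2, 1]. L has integer entries, so p(x) = det(xI - L) has integer coefficients. Expanding the determinant yields x^8 - 14x^7 + 78x^6 - 220x^5 + 328x^4 - 240x^3 + 64x^2. The constant term is 0 because L is singular (the all-ones vector lies in its kernel). The eigenvalues sum to 14, which equals trace(L) = 2|E|. The largest eigenvalue, 4, is at most the vertex count 8.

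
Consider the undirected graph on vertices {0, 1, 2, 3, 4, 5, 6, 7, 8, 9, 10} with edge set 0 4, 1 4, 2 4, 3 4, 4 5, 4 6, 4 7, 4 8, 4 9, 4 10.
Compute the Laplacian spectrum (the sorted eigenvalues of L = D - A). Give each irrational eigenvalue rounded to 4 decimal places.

With the vertex order [0, 1, 2, 3, 4, 5, 6, 7, 8, 9, 10], the degrees are [1, 1, 1, 1, 10, 1, 1, 1, 1, 1, 1], giving D = diag(1, 1, 1, 1, 10, 1, 1, 1, 1, 1, 1) and L = D - A. The multiplicity of 0 as a Laplacian eigenvalue equals the number of connected components.

[0, 1, 1, 1, 1, 1, 1, 1, 1, 1, 11]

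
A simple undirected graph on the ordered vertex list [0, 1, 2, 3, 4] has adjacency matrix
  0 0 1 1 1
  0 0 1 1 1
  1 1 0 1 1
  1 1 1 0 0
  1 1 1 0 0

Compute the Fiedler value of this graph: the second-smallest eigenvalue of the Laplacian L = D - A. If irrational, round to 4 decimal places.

3

With the vertex order [0, 1, 2, 3, 4], the degrees are [3, 3, 4, 3, 3], giving D = diag(3, 3, 4, 3, 3) and L = D - A. The smallest Laplacian eigenvalue is always 0. The next one, lambda_2 = 3, measures how hard the graph is to disconnect: larger values mean better connectivity.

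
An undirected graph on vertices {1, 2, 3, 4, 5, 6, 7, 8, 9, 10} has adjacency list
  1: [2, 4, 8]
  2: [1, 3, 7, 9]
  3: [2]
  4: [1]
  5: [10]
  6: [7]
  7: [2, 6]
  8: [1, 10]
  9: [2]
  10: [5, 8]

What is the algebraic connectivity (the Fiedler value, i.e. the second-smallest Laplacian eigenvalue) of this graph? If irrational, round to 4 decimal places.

0.1769

Reading degrees in the order [1, 2, 3, 4, 5, 6, 7, 8, 9, 10] gives [3, 4, 1, 1, 1, 1, 2, 2, 1, 2]; set D = diag(3, 4, 1, 1, 1, 1, 2, 2, 1, 2) and form L = D - A. Computing the eigenvalues of L and sorting gives [0, 0.1769, 0.4716, 0.6288, 1, 1.4112, 2.3497, 2.8697, 3.7491, 5.3430]. The Fiedler value lambda_2 = 0.1769 is strictly positive, so the graph is connected.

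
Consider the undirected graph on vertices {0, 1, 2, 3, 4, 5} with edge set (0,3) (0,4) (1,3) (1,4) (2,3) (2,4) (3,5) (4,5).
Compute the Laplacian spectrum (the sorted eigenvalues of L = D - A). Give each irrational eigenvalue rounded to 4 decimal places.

[0, 2, 2, 2, 4, 6]

Each diagonal entry of L is the vertex degree and each off-diagonal entry is -1 where an edge is present, 0 otherwise; in the order [0, 1, 2, 3, 4, 5] the diagonal is [2, 2, 2, 4, 4, 2]. Diagonalising L (or applying a numerical eigensolver to the 6x6 matrix) gives the spectrum above. The single zero eigenvalue shows the graph is connected. The largest eigenvalue, 6, is at most the vertex count 6. There is one zero in the spectrum, matching the 1 component.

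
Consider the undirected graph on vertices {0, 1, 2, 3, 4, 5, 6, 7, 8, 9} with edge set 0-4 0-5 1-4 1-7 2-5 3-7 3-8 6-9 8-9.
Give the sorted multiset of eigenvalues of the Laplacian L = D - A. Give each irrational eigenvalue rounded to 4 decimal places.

Reading degrees in the order [0, 1, 2, 3, 4, 5, 6, 7, 8, 9] gives [2, 2, 1, 2, 2, 2, 1, 2, 2, 2]; set D = diag(2, 2, 1, 2, 2, 2, 1, 2, 2, 2) and form L = D - A. L is symmetric positive semidefinite, so every eigenvalue is real and nonnegative. The single zero eigenvalue shows the graph is connected. The largest eigenvalue, 3.9021, is at most the vertex count 10.

[0, 0.0979, 0.3820, 0.8244, 1.3820, 2, 2.6180, 3.1756, 3.6180, 3.9021]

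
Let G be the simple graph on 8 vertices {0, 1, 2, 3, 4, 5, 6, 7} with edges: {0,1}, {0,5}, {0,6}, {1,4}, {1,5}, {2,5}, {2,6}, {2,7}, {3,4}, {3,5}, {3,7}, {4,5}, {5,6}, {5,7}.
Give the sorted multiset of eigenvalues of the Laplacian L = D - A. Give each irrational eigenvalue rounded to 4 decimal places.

With the vertex order [0, 1, 2, 3, 4, 5, 6, 7], the degrees are [3, 3, 3, 3, 3, 7, 3, 3], giving D = diag(3, 3, 3, 3, 3, 7, 3, 3) and L = D - A. Diagonalising L (or applying a numerical eigensolver to the 8x8 matrix) gives the spectrum above. By the matrix-tree theorem the graph has (1/8) * product of the nonzero eigenvalues = 841 spanning trees. The largest eigenvalue, 8, is at most the vertex count 8.

[0, 1.7530, 1.7530, 3.4450, 3.4450, 4.8019, 4.8019, 8]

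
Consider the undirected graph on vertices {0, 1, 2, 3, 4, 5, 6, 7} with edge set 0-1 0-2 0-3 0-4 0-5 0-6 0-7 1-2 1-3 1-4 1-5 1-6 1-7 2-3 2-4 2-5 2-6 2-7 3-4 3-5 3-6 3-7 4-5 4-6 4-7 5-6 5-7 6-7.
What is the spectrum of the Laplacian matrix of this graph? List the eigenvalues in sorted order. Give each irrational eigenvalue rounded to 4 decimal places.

[0, 8, 8, 8, 8, 8, 8, 8]

With the vertex order [0, 1, 2, 3, 4, 5, 6, 7], the degrees are [7, 7, 7, 7, 7, 7, 7, 7], giving D = diag(7, 7, 7, 7, 7, 7, 7, 7) and L = D - A. Diagonalising L (or applying a numerical eigensolver to the 8x8 matrix) gives the spectrum above. The single zero eigenvalue shows the graph is connected. The largest eigenvalue, 8, is at most the vertex count 8.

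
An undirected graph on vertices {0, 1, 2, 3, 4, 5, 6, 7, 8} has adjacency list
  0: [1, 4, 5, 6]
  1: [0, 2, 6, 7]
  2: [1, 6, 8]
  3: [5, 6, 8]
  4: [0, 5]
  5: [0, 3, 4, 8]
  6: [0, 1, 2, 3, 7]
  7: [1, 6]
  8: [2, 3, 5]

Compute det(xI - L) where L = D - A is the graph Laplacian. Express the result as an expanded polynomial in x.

x^9 - 30x^8 + 381x^7 - 2666x^6 + 11195x^5 - 28746x^4 + 43829x^3 - 36060x^2 + 12195x

Reading degrees in the order [0, 1, 2, 3, 4, 5, 6, 7, 8] gives [4, 4, 3, 3, 2, 4, 5, 2, 3]; set D = diag(4, 4, 3, 3, 2, 4, 5, 2, 3) and form L = D - A. L has integer entries, so p(x) = det(xI - L) has integer coefficients. Expanding the determinant yields x^9 - 30x^8 + 381x^7 - 2666x^6 + 11195x^5 - 28746x^4 + 43829x^3 - 36060x^2 + 12195x. The constant term is 0 because L is singular (the all-ones vector lies in its kernel). There is one zero in the spectrum, matching the 1 component. The largest eigenvalue, 6.5015, is at most the vertex count 9.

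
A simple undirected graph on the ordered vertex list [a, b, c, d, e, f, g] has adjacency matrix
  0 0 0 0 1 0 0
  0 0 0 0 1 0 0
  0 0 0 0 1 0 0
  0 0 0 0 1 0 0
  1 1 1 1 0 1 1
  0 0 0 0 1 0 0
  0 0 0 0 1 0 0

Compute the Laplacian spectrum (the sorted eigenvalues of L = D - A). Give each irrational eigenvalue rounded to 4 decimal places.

Reading degrees in the order [a, b, c, d, e, f, g] gives [1, 1, 1, 1, 6, 1, 1]; set D = diag(1, 1, 1, 1, 6, 1, 1) and form L = D - A. The multiplicity of 0 as a Laplacian eigenvalue equals the number of connected components. The single zero eigenvalue shows the graph is connected. The largest eigenvalue, 7, is at most the vertex count 7.

[0, 1, 1, 1, 1, 1, 7]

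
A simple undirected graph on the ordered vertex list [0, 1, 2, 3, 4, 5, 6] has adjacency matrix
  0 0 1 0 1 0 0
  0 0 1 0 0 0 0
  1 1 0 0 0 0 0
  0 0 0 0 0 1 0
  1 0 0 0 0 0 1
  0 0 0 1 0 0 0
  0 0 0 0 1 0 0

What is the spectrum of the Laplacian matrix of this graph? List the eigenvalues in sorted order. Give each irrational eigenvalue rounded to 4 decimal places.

[0, 0, 0.3820, 1.3820, 2, 2.6180, 3.6180]

With the vertex order [0, 1, 2, 3, 4, 5, 6], the degrees are [2, 1, 2, 1, 2, 1, 1], giving D = diag(2, 1, 2, 1, 2, 1, 1) and L = D - A. The multiplicity of 0 as a Laplacian eigenvalue equals the number of connected components. The 2 zero eigenvalues correspond to the 2 connected components. The largest eigenvalue, 3.6180, is at most the vertex count 7. The eigenvalues sum to 10, which equals trace(L) = 2|E|.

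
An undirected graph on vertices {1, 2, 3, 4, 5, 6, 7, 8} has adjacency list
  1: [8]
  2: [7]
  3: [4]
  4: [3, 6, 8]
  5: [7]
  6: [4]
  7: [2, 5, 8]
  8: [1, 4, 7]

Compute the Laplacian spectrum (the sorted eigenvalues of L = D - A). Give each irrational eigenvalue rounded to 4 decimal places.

Reading degrees in the order [1, 2, 3, 4, 5, 6, 7, 8] gives [1, 1, 1, 3, 1, 1, 3, 3]; set D = diag(1, 1, 1, 3, 1, 1, 3, 3) and form L = D - A. Diagonalising L (or applying a numerical eigensolver to the 8x8 matrix) gives the spectrum above. The largest eigenvalue, 4.8136, is at most the vertex count 8.

[0, 0.2679, 0.6571, 1, 1, 2.5293, 3.7321, 4.8136]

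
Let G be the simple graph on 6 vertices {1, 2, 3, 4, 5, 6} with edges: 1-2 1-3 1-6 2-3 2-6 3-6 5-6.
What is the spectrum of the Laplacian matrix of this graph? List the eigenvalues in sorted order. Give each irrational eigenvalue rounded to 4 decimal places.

[0, 0, 1, 4, 4, 5]

Reading degrees in the order [1, 2, 3, 4, 5, 6] gives [3, 3, 3, 0, 1, 4]; set D = diag(3, 3, 3, 0, 1, 4) and form L = D - A. Since every row of L sums to 0, the all-ones vector is in the kernel and 0 is an eigenvalue. The 2 zero eigenvalues correspond to the 2 connected components. The largest eigenvalue, 5, is at most the vertex count 6. The eigenvalues sum to 14, which equals trace(L) = 2|E|.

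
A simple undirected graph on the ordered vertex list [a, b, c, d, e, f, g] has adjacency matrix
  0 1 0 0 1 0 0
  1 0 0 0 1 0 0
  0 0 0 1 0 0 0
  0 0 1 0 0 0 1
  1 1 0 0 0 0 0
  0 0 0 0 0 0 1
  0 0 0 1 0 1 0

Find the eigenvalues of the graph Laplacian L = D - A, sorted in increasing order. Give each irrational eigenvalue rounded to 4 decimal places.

With the vertex order [a, b, c, d, e, f, g], the degrees are [2, 2, 1, 2, 2, 1, 2], giving D = diag(2, 2, 1, 2, 2, 1, 2) and L = D - A. L is symmetric positive semidefinite, so every eigenvalue is real and nonnegative. The 2 zero eigenvalues correspond to the 2 connected components.

[0, 0, 0.5858, 2, 3, 3, 3.4142]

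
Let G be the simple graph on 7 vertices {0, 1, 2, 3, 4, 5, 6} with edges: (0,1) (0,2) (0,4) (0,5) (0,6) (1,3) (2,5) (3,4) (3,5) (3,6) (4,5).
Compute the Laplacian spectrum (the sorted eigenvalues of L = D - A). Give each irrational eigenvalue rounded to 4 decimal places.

With the vertex order [0, 1, 2, 3, 4, 5, 6], the degrees are [5, 2, 2, 4, 3, 4, 2], giving D = diag(5, 2, 2, 4, 3, 4, 2) and L = D - A. Since every row of L sums to 0, the all-ones vector is in the kernel and 0 is an eigenvalue. The largest eigenvalue, 6.5616, is at most the vertex count 7.

[0, 1.5858, 2, 2.4384, 4.4142, 5, 6.5616]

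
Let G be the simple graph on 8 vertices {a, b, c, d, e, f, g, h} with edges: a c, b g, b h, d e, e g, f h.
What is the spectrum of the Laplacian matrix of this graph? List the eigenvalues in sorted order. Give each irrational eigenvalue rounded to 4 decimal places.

[0, 0, 0.2679, 1, 2, 2, 3, 3.7321]

With the vertex order [a, b, c, d, e, f, g, h], the degrees are [1, 2, 1, 1, 2, 1, 2, 2], giving D = diag(1, 2, 1, 1, 2, 1, 2, 2) and L = D - A. The multiplicity of 0 as a Laplacian eigenvalue equals the number of connected components. The 2 zero eigenvalues correspond to the 2 connected components. There are 2 zeros in the spectrum, matching the 2 components.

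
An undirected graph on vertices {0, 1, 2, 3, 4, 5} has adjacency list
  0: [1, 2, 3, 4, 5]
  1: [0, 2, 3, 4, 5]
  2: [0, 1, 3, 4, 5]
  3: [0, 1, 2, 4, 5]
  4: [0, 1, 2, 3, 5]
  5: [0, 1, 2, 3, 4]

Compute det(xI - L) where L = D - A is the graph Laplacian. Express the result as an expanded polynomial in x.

Reading degrees in the order [0, 1, 2, 3, 4, 5] gives [5, 5, 5, 5, 5, 5]; set D = diag(5, 5, 5, 5, 5, 5) and form L = D - A. Computing det(xI - L) by cofactor expansion (or equivalently via sum-over-permutations) gives x^6 - 30x^5 + 360x^4 - 2160x^3 + 6480x^2 - 7776x. The constant term is 0 because L is singular (the all-ones vector lies in its kernel). The eigenvalues sum to 30, which equals trace(L) = 2|E|.

x^6 - 30x^5 + 360x^4 - 2160x^3 + 6480x^2 - 7776x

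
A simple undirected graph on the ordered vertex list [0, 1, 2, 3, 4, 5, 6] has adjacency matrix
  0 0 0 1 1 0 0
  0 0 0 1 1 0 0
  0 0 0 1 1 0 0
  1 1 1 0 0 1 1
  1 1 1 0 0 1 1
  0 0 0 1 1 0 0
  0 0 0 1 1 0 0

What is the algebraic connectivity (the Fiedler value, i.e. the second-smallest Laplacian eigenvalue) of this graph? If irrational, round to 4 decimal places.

2

With the vertex order [0, 1, 2, 3, 4, 5, 6], the degrees are [2, 2, 2, 5, 5, 2, 2], giving D = diag(2, 2, 2, 5, 5, 2, 2) and L = D - A. Computing the eigenvalues of L and sorting gives [0, 2, 2, 2, 2, 5, 7]. The Fiedler value lambda_2 = 2 is strictly positive, so the graph is connected. By the matrix-tree theorem the graph has (1/7) * product of the nonzero eigenvalues = 80 spanning trees.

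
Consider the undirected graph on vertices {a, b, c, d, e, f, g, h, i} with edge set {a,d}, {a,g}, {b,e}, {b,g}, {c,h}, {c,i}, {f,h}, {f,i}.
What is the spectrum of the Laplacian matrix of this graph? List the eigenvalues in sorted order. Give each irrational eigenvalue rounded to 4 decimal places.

Each diagonal entry of L is the vertex degree and each off-diagonal entry is -1 where an edge is present, 0 otherwise; in the order [a, b, c, d, e, f, g, h, i] the diagonal is [2, 2, 2, 1, 1, 2, 2, 2, 2]. L is symmetric positive semidefinite, so every eigenvalue is real and nonnegative. The 2 zero eigenvalues correspond to the 2 connected components.

[0, 0, 0.3820, 1.3820, 2, 2, 2.6180, 3.6180, 4]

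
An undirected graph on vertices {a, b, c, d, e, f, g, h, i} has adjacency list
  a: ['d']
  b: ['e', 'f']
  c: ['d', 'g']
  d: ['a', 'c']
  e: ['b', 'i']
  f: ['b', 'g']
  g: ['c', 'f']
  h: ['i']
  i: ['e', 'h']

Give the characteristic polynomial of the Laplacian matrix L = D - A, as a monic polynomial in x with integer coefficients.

Reading degrees in the order [a, b, c, d, e, f, g, h, i] gives [1, 2, 2, 2, 2, 2, 2, 1, 2]; set D = diag(1, 2, 2, 2, 2, 2, 2, 1, 2) and form L = D - A. Computing det(xI - L) by cofactor expansion (or equivalently via sum-over-permutations) gives x^9 - 16x^8 + 105x^7 - 364x^6 + 715x^5 - 792x^4 + 462x^3 - 120x^2 + 9x. The coefficient of x^8 equals -trace(L) = -16, matching the sum of degrees. The eigenvalues sum to 16, which equals trace(L) = 2|E|. There is one zero in the spectrum, matching the 1 component.

x^9 - 16x^8 + 105x^7 - 364x^6 + 715x^5 - 792x^4 + 462x^3 - 120x^2 + 9x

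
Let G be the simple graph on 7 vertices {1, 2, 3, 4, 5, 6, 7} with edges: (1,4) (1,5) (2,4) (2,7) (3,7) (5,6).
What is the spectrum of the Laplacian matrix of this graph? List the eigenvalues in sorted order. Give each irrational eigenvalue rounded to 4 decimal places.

[0, 0.1981, 0.7530, 1.5550, 2.4450, 3.2470, 3.8019]

Reading degrees in the order [1, 2, 3, 4, 5, 6, 7] gives [2, 2, 1, 2, 2, 1, 2]; set D = diag(2, 2, 1, 2, 2, 1, 2) and form L = D - A. The multiplicity of 0 as a Laplacian eigenvalue equals the number of connected components. The single zero eigenvalue shows the graph is connected. By the matrix-tree theorem the graph has (1/7) * product of the nonzero eigenvalues = 1 spanning tree. The eigenvalues sum to 12, which equals trace(L) = 2|E|.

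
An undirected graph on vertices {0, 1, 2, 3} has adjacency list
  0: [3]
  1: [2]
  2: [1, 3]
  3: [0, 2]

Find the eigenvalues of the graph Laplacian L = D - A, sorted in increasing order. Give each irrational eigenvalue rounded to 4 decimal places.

[0, 0.5858, 2, 3.4142]

With the vertex order [0, 1, 2, 3], the degrees are [1, 1, 2, 2], giving D = diag(1, 1, 2, 2) and L = D - A. Diagonalising L (or applying a numerical eigensolver to the 4x4 matrix) gives the spectrum above. The single zero eigenvalue shows the graph is connected. The eigenvalues sum to 6, which equals trace(L) = 2|E|.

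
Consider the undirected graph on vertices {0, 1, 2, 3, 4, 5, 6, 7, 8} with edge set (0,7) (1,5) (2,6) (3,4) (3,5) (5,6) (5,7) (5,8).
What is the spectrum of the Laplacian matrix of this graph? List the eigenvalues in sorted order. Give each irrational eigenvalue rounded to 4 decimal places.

With the vertex order [0, 1, 2, 3, 4, 5, 6, 7, 8], the degrees are [1, 1, 1, 2, 1, 5, 2, 2, 1], giving D = diag(1, 1, 1, 2, 1, 5, 2, 2, 1) and L = D - A. Since every row of L sums to 0, the all-ones vector is in the kernel and 0 is an eigenvalue. The eigenvalues sum to 16, which equals trace(L) = 2|E|. The largest eigenvalue, 6.1474, is at most the vertex count 9.

[0, 0.3820, 0.3820, 0.6711, 1, 2.1814, 2.6180, 2.6180, 6.1474]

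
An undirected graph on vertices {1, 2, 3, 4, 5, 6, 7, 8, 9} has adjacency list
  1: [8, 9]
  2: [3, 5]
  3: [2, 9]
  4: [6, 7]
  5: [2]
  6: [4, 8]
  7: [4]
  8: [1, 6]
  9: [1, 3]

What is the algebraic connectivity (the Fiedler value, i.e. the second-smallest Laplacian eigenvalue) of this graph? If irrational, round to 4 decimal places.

With the vertex order [1, 2, 3, 4, 5, 6, 7, 8, 9], the degrees are [2, 2, 2, 2, 1, 2, 1, 2, 2], giving D = diag(2, 2, 2, 2, 1, 2, 1, 2, 2) and L = D - A. Computing the eigenvalues of L and sorting gives [0, 0.1206, 0.4679, 1, 1.6527, 2.3473, 3, 3.5321, 3.8794]. The Fiedler value lambda_2 = 0.1206 is strictly positive, so the graph is connected. The largest eigenvalue, 3.8794, is at most the vertex count 9.

0.1206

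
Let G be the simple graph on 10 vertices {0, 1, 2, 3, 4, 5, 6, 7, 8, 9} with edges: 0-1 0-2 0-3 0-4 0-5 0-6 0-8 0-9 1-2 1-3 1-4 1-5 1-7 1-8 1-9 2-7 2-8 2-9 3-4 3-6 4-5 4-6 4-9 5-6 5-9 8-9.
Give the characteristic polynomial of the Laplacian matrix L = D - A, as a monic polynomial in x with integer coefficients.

With the vertex order [0, 1, 2, 3, 4, 5, 6, 7, 8, 9], the degrees are [8, 8, 5, 4, 6, 5, 4, 2, 4, 6], giving D = diag(8, 8, 5, 4, 6, 5, 4, 2, 4, 6) and L = D - A. L has integer entries, so p(x) = det(xI - L) has integer coefficients. Expanding the determinant yields x^10 - 52x^9 + 1175x^8 - 15112x^7 + 121616x^6 - 633174x^5 + 2124460x^4 - 4407552x^3 + 5096493x^2 - 2479900x. The constant term is 0 because L is singular (the all-ones vector lies in its kernel). The largest eigenvalue, 9.1881, is at most the vertex count 10.

x^10 - 52x^9 + 1175x^8 - 15112x^7 + 121616x^6 - 633174x^5 + 2124460x^4 - 4407552x^3 + 5096493x^2 - 2479900x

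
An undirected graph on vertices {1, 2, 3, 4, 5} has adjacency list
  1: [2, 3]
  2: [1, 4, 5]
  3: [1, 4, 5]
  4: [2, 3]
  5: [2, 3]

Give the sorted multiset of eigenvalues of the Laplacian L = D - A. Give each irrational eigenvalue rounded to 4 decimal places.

[0, 2, 2, 3, 5]

Each diagonal entry of L is the vertex degree and each off-diagonal entry is -1 where an edge is present, 0 otherwise; in the order [1, 2, 3, 4, 5] the diagonal is [2, 3, 3, 2, 2]. Diagonalising L (or applying a numerical eigensolver to the 5x5 matrix) gives the spectrum above. By the matrix-tree theorem the graph has (1/5) * product of the nonzero eigenvalues = 12 spanning trees.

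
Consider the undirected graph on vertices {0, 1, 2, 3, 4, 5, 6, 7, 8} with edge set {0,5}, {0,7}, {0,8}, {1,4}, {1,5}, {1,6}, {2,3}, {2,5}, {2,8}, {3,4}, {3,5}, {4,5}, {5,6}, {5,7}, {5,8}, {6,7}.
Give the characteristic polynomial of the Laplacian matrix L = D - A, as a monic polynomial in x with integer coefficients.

x^9 - 32x^8 + 428x^7 - 3136x^6 + 13786x^5 - 37232x^4 + 60276x^3 - 53424x^2 + 19845x

Reading degrees in the order [0, 1, 2, 3, 4, 5, 6, 7, 8] gives [3, 3, 3, 3, 3, 8, 3, 3, 3]; set D = diag(3, 3, 3, 3, 3, 8, 3, 3, 3) and form L = D - A. Computing det(xI - L) by cofactor expansion (or equivalently via sum-over-permutations) gives x^9 - 32x^8 + 428x^7 - 3136x^6 + 13786x^5 - 37232x^4 + 60276x^3 - 53424x^2 + 19845x. Since p(0) = det(-L) = 0, x divides p(x). The eigenvalues sum to 32, which equals trace(L) = 2|E|. There is one zero in the spectrum, matching the 1 component.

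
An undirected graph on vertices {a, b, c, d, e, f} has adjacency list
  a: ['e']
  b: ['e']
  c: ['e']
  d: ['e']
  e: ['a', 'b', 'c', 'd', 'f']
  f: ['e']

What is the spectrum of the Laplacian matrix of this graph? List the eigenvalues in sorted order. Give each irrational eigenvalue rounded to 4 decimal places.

[0, 1, 1, 1, 1, 6]

Each diagonal entry of L is the vertex degree and each off-diagonal entry is -1 where an edge is present, 0 otherwise; in the order [a, b, c, d, e, f] the diagonal is [1, 1, 1, 1, 5, 1]. L is symmetric positive semidefinite, so every eigenvalue is real and nonnegative. The single zero eigenvalue shows the graph is connected.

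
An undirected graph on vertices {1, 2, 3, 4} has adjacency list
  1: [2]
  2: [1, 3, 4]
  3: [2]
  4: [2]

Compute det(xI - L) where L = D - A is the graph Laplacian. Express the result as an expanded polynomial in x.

Reading degrees in the order [1, 2, 3, 4] gives [1, 3, 1, 1]; set D = diag(1, 3, 1, 1) and form L = D - A. The eigenvalues of L are [0, 1, 1, 4]; the characteristic polynomial is the product of (x - lambda_i), which multiplies out to x^4 - 6x^3 + 9x^2 - 4x. Since p(0) = det(-L) = 0, x divides p(x). By the matrix-tree theorem the graph has (1/4) * product of the nonzero eigenvalues = 1 spanning tree.

x^4 - 6x^3 + 9x^2 - 4x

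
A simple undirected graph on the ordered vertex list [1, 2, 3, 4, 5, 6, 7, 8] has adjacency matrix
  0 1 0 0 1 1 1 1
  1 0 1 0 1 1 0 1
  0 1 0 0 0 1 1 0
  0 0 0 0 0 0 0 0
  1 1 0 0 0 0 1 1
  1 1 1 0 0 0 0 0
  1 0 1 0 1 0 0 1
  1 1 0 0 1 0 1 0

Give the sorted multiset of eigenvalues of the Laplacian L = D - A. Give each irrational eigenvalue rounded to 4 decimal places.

Each diagonal entry of L is the vertex degree and each off-diagonal entry is -1 where an edge is present, 0 otherwise; in the order [1, 2, 3, 4, 5, 6, 7, 8] the diagonal is [5, 5, 3, 0, 4, 3, 4, 4]. Diagonalising L (or applying a numerical eigensolver to the 8x8 matrix) gives the spectrum above. The 2 zero eigenvalues correspond to the 2 connected components. The largest eigenvalue, 6.6412, is at most the vertex count 8.

[0, 0, 2.2243, 3.4108, 4.7237, 5, 6, 6.6412]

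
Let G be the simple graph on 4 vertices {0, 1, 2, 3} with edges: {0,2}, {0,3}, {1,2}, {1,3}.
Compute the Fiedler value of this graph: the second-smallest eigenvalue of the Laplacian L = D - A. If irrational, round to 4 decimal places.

With the vertex order [0, 1, 2, 3], the degrees are [2, 2, 2, 2], giving D = diag(2, 2, 2, 2) and L = D - A. Computing the eigenvalues of L and sorting gives [0, 2, 2, 4]. The Fiedler value lambda_2 = 2 is strictly positive, so the graph is connected. By the matrix-tree theorem the graph has (1/4) * product of the nonzero eigenvalues = 4 spanning trees. There is one zero in the spectrum, matching the 1 component.

2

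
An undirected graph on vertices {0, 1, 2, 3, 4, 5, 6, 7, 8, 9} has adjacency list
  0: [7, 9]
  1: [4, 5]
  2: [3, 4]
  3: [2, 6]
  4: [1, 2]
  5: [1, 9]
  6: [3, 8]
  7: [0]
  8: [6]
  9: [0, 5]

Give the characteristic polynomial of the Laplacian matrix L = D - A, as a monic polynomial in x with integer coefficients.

x^10 - 18x^9 + 136x^8 - 560x^7 + 1365x^6 - 2002x^5 + 1716x^4 - 792x^3 + 165x^2 - 10x

With the vertex order [0, 1, 2, 3, 4, 5, 6, 7, 8, 9], the degrees are [2, 2, 2, 2, 2, 2, 2, 1, 1, 2], giving D = diag(2, 2, 2, 2, 2, 2, 2, 1, 1, 2) and L = D - A. Computing det(xI - L) by cofactor expansion (or equivalently via sum-over-permutations) gives x^10 - 18x^9 + 136x^8 - 560x^7 + 1365x^6 - 2002x^5 + 1716x^4 - 792x^3 + 165x^2 - 10x. The constant term is 0 because L is singular (the all-ones vector lies in its kernel).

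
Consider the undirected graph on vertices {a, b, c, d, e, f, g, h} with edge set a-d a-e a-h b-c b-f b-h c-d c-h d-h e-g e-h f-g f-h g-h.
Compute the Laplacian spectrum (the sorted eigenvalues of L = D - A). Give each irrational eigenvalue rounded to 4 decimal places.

[0, 1.7530, 1.7530, 3.4450, 3.4450, 4.8019, 4.8019, 8]

Each diagonal entry of L is the vertex degree and each off-diagonal entry is -1 where an edge is present, 0 otherwise; in the order [a, b, c, d, e, f, g, h] the diagonal is [3, 3, 3, 3, 3, 3, 3, 7]. Diagonalising L (or applying a numerical eigensolver to the 8x8 matrix) gives the spectrum above. By the matrix-tree theorem the graph has (1/8) * product of the nonzero eigenvalues = 841 spanning trees.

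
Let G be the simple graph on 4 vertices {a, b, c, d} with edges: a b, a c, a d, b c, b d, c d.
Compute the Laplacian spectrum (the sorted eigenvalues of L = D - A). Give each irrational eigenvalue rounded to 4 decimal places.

[0, 4, 4, 4]

Each diagonal entry of L is the vertex degree and each off-diagonal entry is -1 where an edge is present, 0 otherwise; in the order [a, b, c, d] the diagonal is [3, 3, 3, 3]. Since every row of L sums to 0, the all-ones vector is in the kernel and 0 is an eigenvalue. The single zero eigenvalue shows the graph is connected.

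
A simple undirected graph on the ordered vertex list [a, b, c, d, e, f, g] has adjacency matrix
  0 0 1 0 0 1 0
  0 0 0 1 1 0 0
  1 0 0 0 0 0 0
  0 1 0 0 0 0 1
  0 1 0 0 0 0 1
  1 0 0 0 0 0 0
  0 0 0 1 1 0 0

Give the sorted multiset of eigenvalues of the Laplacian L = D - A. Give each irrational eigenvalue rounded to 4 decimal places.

With the vertex order [a, b, c, d, e, f, g], the degrees are [2, 2, 1, 2, 2, 1, 2], giving D = diag(2, 2, 1, 2, 2, 1, 2) and L = D - A. The multiplicity of 0 as a Laplacian eigenvalue equals the number of connected components. The 2 zero eigenvalues correspond to the 2 connected components.

[0, 0, 1, 2, 2, 3, 4]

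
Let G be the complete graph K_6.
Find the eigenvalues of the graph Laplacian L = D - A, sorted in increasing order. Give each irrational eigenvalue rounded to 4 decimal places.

[0, 6, 6, 6, 6, 6]

The graph has 6 vertices and degree multiset [5, 5, 5, 5, 5, 5]; D is the diagonal matrix of degrees and L = D - A. Diagonalising L (or applying a numerical eigensolver to the 6x6 matrix) gives the spectrum above. The single zero eigenvalue shows the graph is connected. The eigenvalues sum to 30, which equals trace(L) = 2|E|.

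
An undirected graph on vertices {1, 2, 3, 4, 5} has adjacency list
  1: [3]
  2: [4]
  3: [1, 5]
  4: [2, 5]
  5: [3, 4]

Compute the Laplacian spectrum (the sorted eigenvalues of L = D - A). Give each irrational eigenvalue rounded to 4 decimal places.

[0, 0.3820, 1.3820, 2.6180, 3.6180]

Reading degrees in the order [1, 2, 3, 4, 5] gives [1, 1, 2, 2, 2]; set D = diag(1, 1, 2, 2, 2) and form L = D - A. The multiplicity of 0 as a Laplacian eigenvalue equals the number of connected components. By the matrix-tree theorem the graph has (1/5) * product of the nonzero eigenvalues = 1 spanning tree.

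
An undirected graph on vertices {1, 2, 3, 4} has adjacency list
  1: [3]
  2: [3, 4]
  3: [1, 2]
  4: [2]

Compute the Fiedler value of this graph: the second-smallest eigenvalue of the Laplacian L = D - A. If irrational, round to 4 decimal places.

0.5858

Reading degrees in the order [1, 2, 3, 4] gives [1, 2, 2, 1]; set D = diag(1, 2, 2, 1) and form L = D - A. The smallest Laplacian eigenvalue is always 0. The next one, lambda_2 = 0.5858, measures how hard the graph is to disconnect: larger values mean better connectivity. By the matrix-tree theorem the graph has (1/4) * product of the nonzero eigenvalues = 1 spanning tree. The largest eigenvalue, 3.4142, is at most the vertex count 4.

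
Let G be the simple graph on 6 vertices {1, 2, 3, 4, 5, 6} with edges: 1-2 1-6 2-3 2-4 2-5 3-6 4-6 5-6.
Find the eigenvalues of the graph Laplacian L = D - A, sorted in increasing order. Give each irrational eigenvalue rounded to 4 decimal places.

[0, 2, 2, 2, 4, 6]

With the vertex order [1, 2, 3, 4, 5, 6], the degrees are [2, 4, 2, 2, 2, 4], giving D = diag(2, 4, 2, 2, 2, 4) and L = D - A. Diagonalising L (or applying a numerical eigensolver to the 6x6 matrix) gives the spectrum above. The eigenvalues sum to 16, which equals trace(L) = 2|E|.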